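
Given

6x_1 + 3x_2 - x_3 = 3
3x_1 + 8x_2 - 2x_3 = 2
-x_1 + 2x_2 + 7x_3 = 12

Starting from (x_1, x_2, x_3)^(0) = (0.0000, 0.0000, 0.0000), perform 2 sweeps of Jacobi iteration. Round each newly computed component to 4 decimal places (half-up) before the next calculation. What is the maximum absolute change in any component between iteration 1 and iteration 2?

Iteration 1:
  x_1 = (3 - (3)·0.0000 - (-1)·0.0000) / (6) = 0.5000
  x_2 = (2 - (3)·0.0000 - (-2)·0.0000) / (8) = 0.2500
  x_3 = (12 - (-1)·0.0000 - (2)·0.0000) / (7) = 1.7143
Iteration 2:
  x_1 = (3 - (3)·0.2500 - (-1)·1.7143) / (6) = 0.6607
  x_2 = (2 - (3)·0.5000 - (-2)·1.7143) / (8) = 0.4911
  x_3 = (12 - (-1)·0.5000 - (2)·0.2500) / (7) = 1.7143
Change: (0.1607, 0.2411, 0.0000) → max |·| = 0.2411

0.2411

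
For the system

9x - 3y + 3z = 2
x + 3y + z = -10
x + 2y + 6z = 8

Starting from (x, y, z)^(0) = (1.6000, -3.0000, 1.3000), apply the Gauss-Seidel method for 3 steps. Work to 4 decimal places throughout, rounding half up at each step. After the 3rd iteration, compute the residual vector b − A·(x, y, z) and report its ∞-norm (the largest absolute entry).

0.1204

Iteration 1:
  x = (2 - (-3)·-3.0000 - (3)·1.3000) / (9) = -1.2111
  y = (-10 - (1)·-1.2111 - (1)·1.3000) / (3) = -3.3630
  z = (8 - (1)·-1.2111 - (2)·-3.3630) / (6) = 2.6562
Iteration 2:
  x = (2 - (-3)·-3.3630 - (3)·2.6562) / (9) = -1.7842
  y = (-10 - (1)·-1.7842 - (1)·2.6562) / (3) = -3.6240
  z = (8 - (1)·-1.7842 - (2)·-3.6240) / (6) = 2.8387
Iteration 3:
  x = (2 - (-3)·-3.6240 - (3)·2.8387) / (9) = -1.9320
  y = (-10 - (1)·-1.9320 - (1)·2.8387) / (3) = -3.6356
  z = (8 - (1)·-1.9320 - (2)·-3.6356) / (6) = 2.8672
Residual b − A·x = (-0.1204, -0.0284, 0.0000); ∞-norm = 0.1204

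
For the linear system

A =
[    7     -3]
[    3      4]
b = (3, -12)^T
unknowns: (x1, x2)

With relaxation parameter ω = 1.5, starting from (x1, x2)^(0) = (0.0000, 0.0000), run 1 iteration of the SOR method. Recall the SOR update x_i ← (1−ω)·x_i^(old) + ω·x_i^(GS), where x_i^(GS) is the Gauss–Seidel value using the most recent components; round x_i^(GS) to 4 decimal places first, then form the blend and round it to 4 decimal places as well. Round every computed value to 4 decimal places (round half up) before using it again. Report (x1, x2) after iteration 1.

Iteration 1:
  x1: GS value = (3 - (-3)·0.0000) / (7) = 0.4286;  x1 ← (1−ω)·0.0000 + ω·0.4286 = 0.6429
  x2: GS value = (-12 - (3)·0.6429) / (4) = -3.4822;  x2 ← (1−ω)·0.0000 + ω·-3.4822 = -5.2233

(0.6429, -5.2233)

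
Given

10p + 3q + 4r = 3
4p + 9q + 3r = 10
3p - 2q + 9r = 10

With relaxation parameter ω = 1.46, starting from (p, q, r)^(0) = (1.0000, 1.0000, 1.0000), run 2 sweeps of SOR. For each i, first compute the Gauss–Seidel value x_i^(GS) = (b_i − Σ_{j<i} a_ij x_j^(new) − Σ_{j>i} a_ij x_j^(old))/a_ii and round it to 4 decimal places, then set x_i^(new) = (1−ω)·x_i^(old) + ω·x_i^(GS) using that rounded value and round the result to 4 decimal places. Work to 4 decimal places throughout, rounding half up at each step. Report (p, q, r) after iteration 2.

(-0.9062, 0.5614, 1.2751)

Iteration 1:
  p: GS value = (3 - (3)·1.0000 - (4)·1.0000) / (10) = -0.4000;  p ← (1−ω)·1.0000 + ω·-0.4000 = -1.0440
  q: GS value = (10 - (4)·-1.0440 - (3)·1.0000) / (9) = 1.2418;  q ← (1−ω)·1.0000 + ω·1.2418 = 1.3530
  r: GS value = (10 - (3)·-1.0440 - (-2)·1.3530) / (9) = 1.7598;  r ← (1−ω)·1.0000 + ω·1.7598 = 2.1093
Iteration 2:
  p: GS value = (3 - (3)·1.3530 - (4)·2.1093) / (10) = -0.9496;  p ← (1−ω)·-1.0440 + ω·-0.9496 = -0.9062
  q: GS value = (10 - (4)·-0.9062 - (3)·2.1093) / (9) = 0.8108;  q ← (1−ω)·1.3530 + ω·0.8108 = 0.5614
  r: GS value = (10 - (3)·-0.9062 - (-2)·0.5614) / (9) = 1.5379;  r ← (1−ω)·2.1093 + ω·1.5379 = 1.2751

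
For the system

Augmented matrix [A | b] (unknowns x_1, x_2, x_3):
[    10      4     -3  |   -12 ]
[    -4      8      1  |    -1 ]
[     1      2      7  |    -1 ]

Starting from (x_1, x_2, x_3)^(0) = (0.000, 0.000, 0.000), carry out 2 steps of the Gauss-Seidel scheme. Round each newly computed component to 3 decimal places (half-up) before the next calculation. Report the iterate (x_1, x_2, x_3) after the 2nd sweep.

(-0.839, -0.574, 0.141)

Iteration 1:
  x_1 = (-12 - (4)·0.000 - (-3)·0.000) / (10) = -1.200
  x_2 = (-1 - (-4)·-1.200 - (1)·0.000) / (8) = -0.725
  x_3 = (-1 - (1)·-1.200 - (2)·-0.725) / (7) = 0.236
Iteration 2:
  x_1 = (-12 - (4)·-0.725 - (-3)·0.236) / (10) = -0.839
  x_2 = (-1 - (-4)·-0.839 - (1)·0.236) / (8) = -0.574
  x_3 = (-1 - (1)·-0.839 - (2)·-0.574) / (7) = 0.141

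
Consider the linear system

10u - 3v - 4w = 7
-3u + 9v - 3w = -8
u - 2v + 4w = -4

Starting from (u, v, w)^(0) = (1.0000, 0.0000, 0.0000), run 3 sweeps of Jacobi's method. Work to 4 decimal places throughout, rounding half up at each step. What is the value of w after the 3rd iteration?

Iteration 1:
  u = (7 - (-3)·0.0000 - (-4)·0.0000) / (10) = 0.7000
  v = (-8 - (-3)·1.0000 - (-3)·0.0000) / (9) = -0.5556
  w = (-4 - (1)·1.0000 - (-2)·0.0000) / (4) = -1.2500
Iteration 2:
  u = (7 - (-3)·-0.5556 - (-4)·-1.2500) / (10) = 0.0333
  v = (-8 - (-3)·0.7000 - (-3)·-1.2500) / (9) = -1.0722
  w = (-4 - (1)·0.7000 - (-2)·-0.5556) / (4) = -1.4528
Iteration 3:
  u = (7 - (-3)·-1.0722 - (-4)·-1.4528) / (10) = -0.2028
  v = (-8 - (-3)·0.0333 - (-3)·-1.4528) / (9) = -1.3621
  w = (-4 - (1)·0.0333 - (-2)·-1.0722) / (4) = -1.5444

-1.5444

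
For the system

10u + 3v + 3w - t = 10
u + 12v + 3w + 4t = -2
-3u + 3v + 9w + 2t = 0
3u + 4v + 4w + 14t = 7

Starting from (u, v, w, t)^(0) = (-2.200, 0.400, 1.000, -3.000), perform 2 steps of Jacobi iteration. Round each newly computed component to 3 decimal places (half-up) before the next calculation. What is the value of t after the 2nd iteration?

Iteration 1:
  u = (10 - (3)·0.400 - (3)·1.000 - (-1)·-3.000) / (10) = 0.280
  v = (-2 - (1)·-2.200 - (3)·1.000 - (4)·-3.000) / (12) = 0.767
  w = (0 - (-3)·-2.200 - (3)·0.400 - (2)·-3.000) / (9) = -0.200
  t = (7 - (3)·-2.200 - (4)·0.400 - (4)·1.000) / (14) = 0.571
Iteration 2:
  u = (10 - (3)·0.767 - (3)·-0.200 - (-1)·0.571) / (10) = 0.887
  v = (-2 - (1)·0.280 - (3)·-0.200 - (4)·0.571) / (12) = -0.330
  w = (0 - (-3)·0.280 - (3)·0.767 - (2)·0.571) / (9) = -0.289
  t = (7 - (3)·0.280 - (4)·0.767 - (4)·-0.200) / (14) = 0.278

0.278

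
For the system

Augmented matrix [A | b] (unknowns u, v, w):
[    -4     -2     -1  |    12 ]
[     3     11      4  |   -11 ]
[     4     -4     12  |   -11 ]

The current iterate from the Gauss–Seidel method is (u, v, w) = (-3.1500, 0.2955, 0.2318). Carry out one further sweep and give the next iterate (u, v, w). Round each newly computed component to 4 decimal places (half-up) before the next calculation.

(-3.2057, -0.2100, 0.0819)

One sweep:
  u = (12 - (-2)·0.2955 - (-1)·0.2318) / (-4) = -3.2057
  v = (-11 - (3)·-3.2057 - (4)·0.2318) / (11) = -0.2100
  w = (-11 - (4)·-3.2057 - (-4)·-0.2100) / (12) = 0.0819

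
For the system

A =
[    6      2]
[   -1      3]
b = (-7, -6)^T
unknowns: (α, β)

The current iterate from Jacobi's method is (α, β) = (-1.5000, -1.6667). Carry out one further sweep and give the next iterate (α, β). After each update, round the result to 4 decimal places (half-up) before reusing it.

One sweep:
  α = (-7 - (2)·-1.6667) / (6) = -0.6111
  β = (-6 - (-1)·-1.5000) / (3) = -2.5000

(-0.6111, -2.5000)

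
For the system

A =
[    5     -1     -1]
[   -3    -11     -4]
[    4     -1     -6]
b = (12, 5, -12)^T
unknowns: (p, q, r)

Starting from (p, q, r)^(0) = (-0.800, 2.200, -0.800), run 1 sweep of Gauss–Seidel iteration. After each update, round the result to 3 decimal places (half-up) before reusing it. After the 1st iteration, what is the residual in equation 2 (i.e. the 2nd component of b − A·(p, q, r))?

18.939

Iteration 1:
  p = (12 - (-1)·2.200 - (-1)·-0.800) / (5) = 2.680
  q = (5 - (-3)·2.680 - (-4)·-0.800) / (-11) = -0.895
  r = (-12 - (4)·2.680 - (-1)·-0.895) / (-6) = 3.936
Residual b − A·x = (1.641, 18.939, 0.001)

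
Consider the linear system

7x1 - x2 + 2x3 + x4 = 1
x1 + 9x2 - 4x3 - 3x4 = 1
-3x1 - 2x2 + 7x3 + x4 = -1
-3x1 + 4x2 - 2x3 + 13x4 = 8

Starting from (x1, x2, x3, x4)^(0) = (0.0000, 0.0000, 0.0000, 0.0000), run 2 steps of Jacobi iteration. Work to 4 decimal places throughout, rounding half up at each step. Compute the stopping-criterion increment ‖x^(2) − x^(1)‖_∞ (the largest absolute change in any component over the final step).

0.1258

Iteration 1:
  x1 = (1 - (-1)·0.0000 - (2)·0.0000 - (1)·0.0000) / (7) = 0.1429
  x2 = (1 - (1)·0.0000 - (-4)·0.0000 - (-3)·0.0000) / (9) = 0.1111
  x3 = (-1 - (-3)·0.0000 - (-2)·0.0000 - (1)·0.0000) / (7) = -0.1429
  x4 = (8 - (-3)·0.0000 - (4)·0.0000 - (-2)·0.0000) / (13) = 0.6154
Iteration 2:
  x1 = (1 - (-1)·0.1111 - (2)·-0.1429 - (1)·0.6154) / (7) = 0.1116
  x2 = (1 - (1)·0.1429 - (-4)·-0.1429 - (-3)·0.6154) / (9) = 0.2369
  x3 = (-1 - (-3)·0.1429 - (-2)·0.1111 - (1)·0.6154) / (7) = -0.1378
  x4 = (8 - (-3)·0.1429 - (4)·0.1111 - (-2)·-0.1429) / (13) = 0.5922
Change: (-0.0313, 0.1258, 0.0051, -0.0232) → max |·| = 0.1258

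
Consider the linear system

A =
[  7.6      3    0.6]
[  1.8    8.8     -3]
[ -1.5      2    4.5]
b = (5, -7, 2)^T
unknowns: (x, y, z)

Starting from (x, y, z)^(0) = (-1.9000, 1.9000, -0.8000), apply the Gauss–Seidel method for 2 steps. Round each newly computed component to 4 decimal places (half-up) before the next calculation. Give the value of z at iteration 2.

Iteration 1:
  x = (5 - (3)·1.9000 - (0.6)·-0.8000) / (7.6) = -0.0289
  y = (-7 - (1.8)·-0.0289 - (-3)·-0.8000) / (8.8) = -1.0623
  z = (2 - (-1.5)·-0.0289 - (2)·-1.0623) / (4.5) = 0.9069
Iteration 2:
  x = (5 - (3)·-1.0623 - (0.6)·0.9069) / (7.6) = 1.0056
  y = (-7 - (1.8)·1.0056 - (-3)·0.9069) / (8.8) = -0.6920
  z = (2 - (-1.5)·1.0056 - (2)·-0.6920) / (4.5) = 1.0872

1.0872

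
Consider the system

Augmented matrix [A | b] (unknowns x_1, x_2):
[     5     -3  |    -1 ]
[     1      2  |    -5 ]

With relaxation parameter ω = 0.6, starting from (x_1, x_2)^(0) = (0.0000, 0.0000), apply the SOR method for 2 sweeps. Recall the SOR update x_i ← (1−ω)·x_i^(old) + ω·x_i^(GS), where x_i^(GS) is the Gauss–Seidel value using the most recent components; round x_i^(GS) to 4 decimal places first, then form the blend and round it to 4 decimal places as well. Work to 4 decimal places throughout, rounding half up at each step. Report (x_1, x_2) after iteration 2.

(-0.6950, -1.8771)

Iteration 1:
  x_1: GS value = (-1 - (-3)·0.0000) / (5) = -0.2000;  x_1 ← (1−ω)·0.0000 + ω·-0.2000 = -0.1200
  x_2: GS value = (-5 - (1)·-0.1200) / (2) = -2.4400;  x_2 ← (1−ω)·0.0000 + ω·-2.4400 = -1.4640
Iteration 2:
  x_1: GS value = (-1 - (-3)·-1.4640) / (5) = -1.0784;  x_1 ← (1−ω)·-0.1200 + ω·-1.0784 = -0.6950
  x_2: GS value = (-5 - (1)·-0.6950) / (2) = -2.1525;  x_2 ← (1−ω)·-1.4640 + ω·-2.1525 = -1.8771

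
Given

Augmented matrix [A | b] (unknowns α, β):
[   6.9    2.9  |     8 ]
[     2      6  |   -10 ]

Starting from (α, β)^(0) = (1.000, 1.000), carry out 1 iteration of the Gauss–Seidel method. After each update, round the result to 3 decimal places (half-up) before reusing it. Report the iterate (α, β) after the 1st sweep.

(0.739, -1.913)

Iteration 1:
  α = (8 - (2.9)·1.000) / (6.9) = 0.739
  β = (-10 - (2)·0.739) / (6) = -1.913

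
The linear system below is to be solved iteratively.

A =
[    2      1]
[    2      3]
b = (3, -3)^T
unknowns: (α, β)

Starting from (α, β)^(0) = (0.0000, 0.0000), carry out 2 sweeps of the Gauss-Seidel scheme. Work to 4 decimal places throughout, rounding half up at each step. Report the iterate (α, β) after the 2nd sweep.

(2.5000, -2.6667)

Iteration 1:
  α = (3 - (1)·0.0000) / (2) = 1.5000
  β = (-3 - (2)·1.5000) / (3) = -2.0000
Iteration 2:
  α = (3 - (1)·-2.0000) / (2) = 2.5000
  β = (-3 - (2)·2.5000) / (3) = -2.6667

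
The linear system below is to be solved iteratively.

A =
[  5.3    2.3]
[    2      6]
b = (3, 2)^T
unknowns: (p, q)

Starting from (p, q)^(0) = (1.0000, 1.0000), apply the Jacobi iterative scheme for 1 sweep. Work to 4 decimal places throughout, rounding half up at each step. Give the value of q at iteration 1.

0.0000

Iteration 1:
  p = (3 - (2.3)·1.0000) / (5.3) = 0.1321
  q = (2 - (2)·1.0000) / (6) = 0.0000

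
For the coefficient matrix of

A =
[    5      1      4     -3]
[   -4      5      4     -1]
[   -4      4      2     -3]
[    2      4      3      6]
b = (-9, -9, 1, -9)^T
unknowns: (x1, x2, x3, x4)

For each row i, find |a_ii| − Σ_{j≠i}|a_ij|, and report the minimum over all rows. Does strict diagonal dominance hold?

-9

row 1: |5| − (1+4+3) = -3
row 2: |5| − (4+4+1) = -4
row 3: |2| − (4+4+3) = -9
row 4: |6| − (2+4+3) = -3
minimum over rows = -9 → not strictly diagonally dominant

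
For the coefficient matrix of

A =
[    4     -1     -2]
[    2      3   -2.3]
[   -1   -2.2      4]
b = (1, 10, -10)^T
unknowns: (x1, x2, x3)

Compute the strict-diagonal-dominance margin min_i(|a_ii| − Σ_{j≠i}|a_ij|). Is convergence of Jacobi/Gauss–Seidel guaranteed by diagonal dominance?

row 1: |4| − (1+2) = 1
row 2: |3| − (2+2.3) = -1.3
row 3: |4| − (1+2.2) = 0.8
minimum over rows = -1.3 → not strictly diagonally dominant

-1.3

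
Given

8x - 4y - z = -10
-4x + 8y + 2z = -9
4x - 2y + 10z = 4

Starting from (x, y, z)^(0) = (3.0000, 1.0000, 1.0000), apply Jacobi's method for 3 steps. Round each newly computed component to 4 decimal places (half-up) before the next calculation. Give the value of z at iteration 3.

Iteration 1:
  x = (-10 - (-4)·1.0000 - (-1)·1.0000) / (8) = -0.6250
  y = (-9 - (-4)·3.0000 - (2)·1.0000) / (8) = 0.1250
  z = (4 - (4)·3.0000 - (-2)·1.0000) / (10) = -0.6000
Iteration 2:
  x = (-10 - (-4)·0.1250 - (-1)·-0.6000) / (8) = -1.2625
  y = (-9 - (-4)·-0.6250 - (2)·-0.6000) / (8) = -1.2875
  z = (4 - (4)·-0.6250 - (-2)·0.1250) / (10) = 0.6750
Iteration 3:
  x = (-10 - (-4)·-1.2875 - (-1)·0.6750) / (8) = -1.8094
  y = (-9 - (-4)·-1.2625 - (2)·0.6750) / (8) = -1.9250
  z = (4 - (4)·-1.2625 - (-2)·-1.2875) / (10) = 0.6475

0.6475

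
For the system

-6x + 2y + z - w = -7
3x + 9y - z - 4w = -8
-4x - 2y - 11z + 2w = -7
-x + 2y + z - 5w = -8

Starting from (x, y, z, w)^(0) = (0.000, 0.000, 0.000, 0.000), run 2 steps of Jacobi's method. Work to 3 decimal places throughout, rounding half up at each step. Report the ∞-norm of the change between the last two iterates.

0.462

Iteration 1:
  x = (-7 - (2)·0.000 - (1)·0.000 - (-1)·0.000) / (-6) = 1.167
  y = (-8 - (3)·0.000 - (-1)·0.000 - (-4)·0.000) / (9) = -0.889
  z = (-7 - (-4)·0.000 - (-2)·0.000 - (2)·0.000) / (-11) = 0.636
  w = (-8 - (-1)·0.000 - (2)·0.000 - (1)·0.000) / (-5) = 1.600
Iteration 2:
  x = (-7 - (2)·-0.889 - (1)·0.636 - (-1)·1.600) / (-6) = 0.710
  y = (-8 - (3)·1.167 - (-1)·0.636 - (-4)·1.600) / (9) = -0.496
  z = (-7 - (-4)·1.167 - (-2)·-0.889 - (2)·1.600) / (-11) = 0.665
  w = (-8 - (-1)·1.167 - (2)·-0.889 - (1)·0.636) / (-5) = 1.138
Change: (-0.457, 0.393, 0.029, -0.462) → max |·| = 0.462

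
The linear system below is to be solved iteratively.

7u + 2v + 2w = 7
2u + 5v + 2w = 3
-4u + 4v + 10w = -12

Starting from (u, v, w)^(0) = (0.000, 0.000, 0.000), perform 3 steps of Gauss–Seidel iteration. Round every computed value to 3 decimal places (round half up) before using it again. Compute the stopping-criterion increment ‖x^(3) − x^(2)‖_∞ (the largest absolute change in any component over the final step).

0.069

Iteration 1:
  u = (7 - (2)·0.000 - (2)·0.000) / (7) = 1.000
  v = (3 - (2)·1.000 - (2)·0.000) / (5) = 0.200
  w = (-12 - (-4)·1.000 - (4)·0.200) / (10) = -0.880
Iteration 2:
  u = (7 - (2)·0.200 - (2)·-0.880) / (7) = 1.194
  v = (3 - (2)·1.194 - (2)·-0.880) / (5) = 0.474
  w = (-12 - (-4)·1.194 - (4)·0.474) / (10) = -0.912
Iteration 3:
  u = (7 - (2)·0.474 - (2)·-0.912) / (7) = 1.125
  v = (3 - (2)·1.125 - (2)·-0.912) / (5) = 0.515
  w = (-12 - (-4)·1.125 - (4)·0.515) / (10) = -0.956
Change: (-0.069, 0.041, -0.044) → max |·| = 0.069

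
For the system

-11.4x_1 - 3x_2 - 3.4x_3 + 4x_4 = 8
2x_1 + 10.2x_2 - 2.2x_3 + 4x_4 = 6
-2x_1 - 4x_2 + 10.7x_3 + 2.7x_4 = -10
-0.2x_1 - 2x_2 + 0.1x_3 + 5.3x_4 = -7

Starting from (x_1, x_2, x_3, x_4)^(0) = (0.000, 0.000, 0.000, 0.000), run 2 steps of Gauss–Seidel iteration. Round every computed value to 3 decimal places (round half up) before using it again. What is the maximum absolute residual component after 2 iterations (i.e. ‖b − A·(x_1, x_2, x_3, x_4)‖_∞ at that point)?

1.627

Iteration 1:
  x_1 = (8 - (-3)·0.000 - (-3.4)·0.000 - (4)·0.000) / (-11.4) = -0.702
  x_2 = (6 - (2)·-0.702 - (-2.2)·0.000 - (4)·0.000) / (10.2) = 0.726
  x_3 = (-10 - (-2)·-0.702 - (-4)·0.726 - (2.7)·0.000) / (10.7) = -0.794
  x_4 = (-7 - (-0.2)·-0.702 - (-2)·0.726 - (0.1)·-0.794) / (5.3) = -1.058
Iteration 2:
  x_1 = (8 - (-3)·0.726 - (-3.4)·-0.794 - (4)·-1.058) / (-11.4) = -1.027
  x_2 = (6 - (2)·-1.027 - (-2.2)·-0.794 - (4)·-1.058) / (10.2) = 1.033
  x_3 = (-10 - (-2)·-1.027 - (-4)·1.033 - (2.7)·-1.058) / (10.7) = -0.473
  x_4 = (-7 - (-0.2)·-1.027 - (-2)·1.033 - (0.1)·-0.473) / (5.3) = -0.961
Residual b − A·x = (1.627, 0.321, -0.266, 0.001); ∞-norm = 1.627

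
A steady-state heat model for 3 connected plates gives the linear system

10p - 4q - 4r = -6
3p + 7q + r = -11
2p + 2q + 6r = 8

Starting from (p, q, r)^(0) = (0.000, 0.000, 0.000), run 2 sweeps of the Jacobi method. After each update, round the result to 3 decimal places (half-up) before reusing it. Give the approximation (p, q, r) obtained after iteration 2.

Iteration 1:
  p = (-6 - (-4)·0.000 - (-4)·0.000) / (10) = -0.600
  q = (-11 - (3)·0.000 - (1)·0.000) / (7) = -1.571
  r = (8 - (2)·0.000 - (2)·0.000) / (6) = 1.333
Iteration 2:
  p = (-6 - (-4)·-1.571 - (-4)·1.333) / (10) = -0.695
  q = (-11 - (3)·-0.600 - (1)·1.333) / (7) = -1.505
  r = (8 - (2)·-0.600 - (2)·-1.571) / (6) = 2.057

(-0.695, -1.505, 2.057)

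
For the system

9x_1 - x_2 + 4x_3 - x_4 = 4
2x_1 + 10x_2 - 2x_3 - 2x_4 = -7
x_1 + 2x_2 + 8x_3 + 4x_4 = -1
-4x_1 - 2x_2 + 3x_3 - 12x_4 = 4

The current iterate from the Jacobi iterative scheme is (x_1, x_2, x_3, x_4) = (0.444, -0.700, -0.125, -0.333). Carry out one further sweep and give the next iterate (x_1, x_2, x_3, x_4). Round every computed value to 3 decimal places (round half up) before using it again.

(0.385, -0.880, 0.161, -0.396)

One sweep:
  x_1 = (4 - (-1)·-0.700 - (4)·-0.125 - (-1)·-0.333) / (9) = 0.385
  x_2 = (-7 - (2)·0.444 - (-2)·-0.125 - (-2)·-0.333) / (10) = -0.880
  x_3 = (-1 - (1)·0.444 - (2)·-0.700 - (4)·-0.333) / (8) = 0.161
  x_4 = (4 - (-4)·0.444 - (-2)·-0.700 - (3)·-0.125) / (-12) = -0.396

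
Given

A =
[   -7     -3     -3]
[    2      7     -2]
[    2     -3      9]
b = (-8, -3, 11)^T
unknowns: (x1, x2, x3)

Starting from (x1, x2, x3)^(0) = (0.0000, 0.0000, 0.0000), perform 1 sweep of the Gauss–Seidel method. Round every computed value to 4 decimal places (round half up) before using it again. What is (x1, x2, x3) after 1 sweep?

(1.1429, -0.7551, 0.7165)

Iteration 1:
  x1 = (-8 - (-3)·0.0000 - (-3)·0.0000) / (-7) = 1.1429
  x2 = (-3 - (2)·1.1429 - (-2)·0.0000) / (7) = -0.7551
  x3 = (11 - (2)·1.1429 - (-3)·-0.7551) / (9) = 0.7165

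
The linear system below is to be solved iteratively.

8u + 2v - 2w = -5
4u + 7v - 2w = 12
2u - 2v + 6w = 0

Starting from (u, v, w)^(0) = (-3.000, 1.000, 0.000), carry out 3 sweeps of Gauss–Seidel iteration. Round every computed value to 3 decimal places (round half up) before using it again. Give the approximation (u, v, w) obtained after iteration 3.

(-0.971, 2.598, 1.190)

Iteration 1:
  u = (-5 - (2)·1.000 - (-2)·0.000) / (8) = -0.875
  v = (12 - (4)·-0.875 - (-2)·0.000) / (7) = 2.214
  w = (0 - (2)·-0.875 - (-2)·2.214) / (6) = 1.030
Iteration 2:
  u = (-5 - (2)·2.214 - (-2)·1.030) / (8) = -0.921
  v = (12 - (4)·-0.921 - (-2)·1.030) / (7) = 2.535
  w = (0 - (2)·-0.921 - (-2)·2.535) / (6) = 1.152
Iteration 3:
  u = (-5 - (2)·2.535 - (-2)·1.152) / (8) = -0.971
  v = (12 - (4)·-0.971 - (-2)·1.152) / (7) = 2.598
  w = (0 - (2)·-0.971 - (-2)·2.598) / (6) = 1.190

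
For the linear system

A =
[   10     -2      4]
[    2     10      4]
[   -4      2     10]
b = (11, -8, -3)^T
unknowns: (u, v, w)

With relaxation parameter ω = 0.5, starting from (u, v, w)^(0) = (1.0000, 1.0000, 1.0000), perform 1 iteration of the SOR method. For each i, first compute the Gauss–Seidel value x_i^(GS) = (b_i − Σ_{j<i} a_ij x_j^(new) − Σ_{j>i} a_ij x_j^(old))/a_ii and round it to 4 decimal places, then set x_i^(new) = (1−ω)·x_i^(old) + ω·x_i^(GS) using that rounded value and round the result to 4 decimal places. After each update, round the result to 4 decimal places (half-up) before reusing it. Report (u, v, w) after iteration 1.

Iteration 1:
  u: GS value = (11 - (-2)·1.0000 - (4)·1.0000) / (10) = 0.9000;  u ← (1−ω)·1.0000 + ω·0.9000 = 0.9500
  v: GS value = (-8 - (2)·0.9500 - (4)·1.0000) / (10) = -1.3900;  v ← (1−ω)·1.0000 + ω·-1.3900 = -0.1950
  w: GS value = (-3 - (-4)·0.9500 - (2)·-0.1950) / (10) = 0.1190;  w ← (1−ω)·1.0000 + ω·0.1190 = 0.5595

(0.9500, -0.1950, 0.5595)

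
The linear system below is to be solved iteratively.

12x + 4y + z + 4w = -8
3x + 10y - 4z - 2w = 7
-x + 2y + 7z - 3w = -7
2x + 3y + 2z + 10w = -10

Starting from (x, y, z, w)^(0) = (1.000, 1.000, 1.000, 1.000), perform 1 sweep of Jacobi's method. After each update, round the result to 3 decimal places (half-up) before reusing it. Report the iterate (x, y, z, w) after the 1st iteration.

(-1.417, 1.000, -0.714, -1.700)

Iteration 1:
  x = (-8 - (4)·1.000 - (1)·1.000 - (4)·1.000) / (12) = -1.417
  y = (7 - (3)·1.000 - (-4)·1.000 - (-2)·1.000) / (10) = 1.000
  z = (-7 - (-1)·1.000 - (2)·1.000 - (-3)·1.000) / (7) = -0.714
  w = (-10 - (2)·1.000 - (3)·1.000 - (2)·1.000) / (10) = -1.700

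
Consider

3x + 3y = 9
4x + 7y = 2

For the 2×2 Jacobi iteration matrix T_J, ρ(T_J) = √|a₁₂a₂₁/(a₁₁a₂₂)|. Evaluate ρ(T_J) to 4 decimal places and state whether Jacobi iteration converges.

0.7559

a₁₂a₂₁/(a₁₁a₂₂) = (3)·(4) / ((3)·(7)) = 0.571429
ρ = √|0.571429| = √0.571429 = 0.7559
ρ < 1, so Jacobi converges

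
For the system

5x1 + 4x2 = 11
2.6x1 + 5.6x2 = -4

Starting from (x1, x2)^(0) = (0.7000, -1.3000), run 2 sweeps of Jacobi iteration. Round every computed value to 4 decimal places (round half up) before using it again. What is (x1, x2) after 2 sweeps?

Iteration 1:
  x1 = (11 - (4)·-1.3000) / (5) = 3.2400
  x2 = (-4 - (2.6)·0.7000) / (5.6) = -1.0393
Iteration 2:
  x1 = (11 - (4)·-1.0393) / (5) = 3.0314
  x2 = (-4 - (2.6)·3.2400) / (5.6) = -2.2186

(3.0314, -2.2186)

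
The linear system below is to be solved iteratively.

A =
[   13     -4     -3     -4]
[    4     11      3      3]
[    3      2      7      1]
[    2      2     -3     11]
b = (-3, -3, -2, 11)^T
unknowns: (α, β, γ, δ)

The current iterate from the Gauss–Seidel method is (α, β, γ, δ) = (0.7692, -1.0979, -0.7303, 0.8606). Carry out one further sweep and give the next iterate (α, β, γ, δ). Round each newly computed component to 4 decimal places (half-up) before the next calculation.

One sweep:
  α = (-3 - (-4)·-1.0979 - (-3)·-0.7303 - (-4)·0.8606) / (13) = -0.4723
  β = (-3 - (4)·-0.4723 - (3)·-0.7303 - (3)·0.8606) / (11) = -0.1365
  γ = (-2 - (3)·-0.4723 - (2)·-0.1365 - (1)·0.8606) / (7) = -0.1672
  δ = (11 - (2)·-0.4723 - (2)·-0.1365 - (-3)·-0.1672) / (11) = 1.0651

(-0.4723, -0.1365, -0.1672, 1.0651)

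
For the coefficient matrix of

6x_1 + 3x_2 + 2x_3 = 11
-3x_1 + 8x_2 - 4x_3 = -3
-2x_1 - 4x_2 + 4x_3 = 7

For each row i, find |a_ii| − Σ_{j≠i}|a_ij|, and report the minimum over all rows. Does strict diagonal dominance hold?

row 1: |6| − (3+2) = 1
row 2: |8| − (3+4) = 1
row 3: |4| − (2+4) = -2
minimum over rows = -2 → not strictly diagonally dominant

-2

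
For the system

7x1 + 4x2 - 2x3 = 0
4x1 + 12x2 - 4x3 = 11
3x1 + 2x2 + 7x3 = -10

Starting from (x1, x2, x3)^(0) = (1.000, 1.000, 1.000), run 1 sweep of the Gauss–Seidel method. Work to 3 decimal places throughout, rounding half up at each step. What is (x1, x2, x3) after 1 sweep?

Iteration 1:
  x1 = (0 - (4)·1.000 - (-2)·1.000) / (7) = -0.286
  x2 = (11 - (4)·-0.286 - (-4)·1.000) / (12) = 1.345
  x3 = (-10 - (3)·-0.286 - (2)·1.345) / (7) = -1.690

(-0.286, 1.345, -1.690)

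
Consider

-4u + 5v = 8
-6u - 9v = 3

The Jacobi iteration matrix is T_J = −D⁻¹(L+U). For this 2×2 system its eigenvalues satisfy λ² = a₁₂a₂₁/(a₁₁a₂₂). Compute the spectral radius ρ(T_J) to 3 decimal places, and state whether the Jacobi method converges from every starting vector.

a₁₂a₂₁/(a₁₁a₂₂) = (5)·(-6) / ((-4)·(-9)) = -0.833333
ρ = √|-0.833333| = √0.833333 = 0.913
ρ < 1, so Jacobi converges

0.913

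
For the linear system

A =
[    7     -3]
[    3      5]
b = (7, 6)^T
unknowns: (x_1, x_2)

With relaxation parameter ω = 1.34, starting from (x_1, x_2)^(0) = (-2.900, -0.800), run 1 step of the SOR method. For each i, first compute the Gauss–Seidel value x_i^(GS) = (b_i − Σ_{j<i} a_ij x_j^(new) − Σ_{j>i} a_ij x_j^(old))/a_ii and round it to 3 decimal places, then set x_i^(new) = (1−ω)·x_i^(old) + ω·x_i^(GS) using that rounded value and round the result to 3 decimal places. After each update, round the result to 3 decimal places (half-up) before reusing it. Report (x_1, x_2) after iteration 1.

Iteration 1:
  x_1: GS value = (7 - (-3)·-0.800) / (7) = 0.657;  x_1 ← (1−ω)·-2.900 + ω·0.657 = 1.866
  x_2: GS value = (6 - (3)·1.866) / (5) = 0.080;  x_2 ← (1−ω)·-0.800 + ω·0.080 = 0.379

(1.866, 0.379)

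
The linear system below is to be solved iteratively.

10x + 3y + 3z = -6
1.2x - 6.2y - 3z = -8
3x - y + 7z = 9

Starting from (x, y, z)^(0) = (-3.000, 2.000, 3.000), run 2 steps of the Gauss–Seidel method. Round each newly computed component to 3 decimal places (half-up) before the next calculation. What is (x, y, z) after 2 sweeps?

(-1.061, 0.066, 1.750)

Iteration 1:
  x = (-6 - (3)·2.000 - (3)·3.000) / (10) = -2.100
  y = (-8 - (1.2)·-2.100 - (-3)·3.000) / (-6.2) = -0.568
  z = (9 - (3)·-2.100 - (-1)·-0.568) / (7) = 2.105
Iteration 2:
  x = (-6 - (3)·-0.568 - (3)·2.105) / (10) = -1.061
  y = (-8 - (1.2)·-1.061 - (-3)·2.105) / (-6.2) = 0.066
  z = (9 - (3)·-1.061 - (-1)·0.066) / (7) = 1.750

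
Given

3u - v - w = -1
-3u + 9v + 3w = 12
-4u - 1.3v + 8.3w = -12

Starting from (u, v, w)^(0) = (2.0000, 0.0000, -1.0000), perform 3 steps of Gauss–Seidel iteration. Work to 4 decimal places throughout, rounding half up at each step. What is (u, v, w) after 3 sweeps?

(-0.2089, 1.7143, -1.2780)

Iteration 1:
  u = (-1 - (-1)·0.0000 - (-1)·-1.0000) / (3) = -0.6667
  v = (12 - (-3)·-0.6667 - (3)·-1.0000) / (9) = 1.4444
  w = (-12 - (-4)·-0.6667 - (-1.3)·1.4444) / (8.3) = -1.5409
Iteration 2:
  u = (-1 - (-1)·1.4444 - (-1)·-1.5409) / (3) = -0.3655
  v = (12 - (-3)·-0.3655 - (3)·-1.5409) / (9) = 1.7251
  w = (-12 - (-4)·-0.3655 - (-1.3)·1.7251) / (8.3) = -1.3517
Iteration 3:
  u = (-1 - (-1)·1.7251 - (-1)·-1.3517) / (3) = -0.2089
  v = (12 - (-3)·-0.2089 - (3)·-1.3517) / (9) = 1.7143
  w = (-12 - (-4)·-0.2089 - (-1.3)·1.7143) / (8.3) = -1.2780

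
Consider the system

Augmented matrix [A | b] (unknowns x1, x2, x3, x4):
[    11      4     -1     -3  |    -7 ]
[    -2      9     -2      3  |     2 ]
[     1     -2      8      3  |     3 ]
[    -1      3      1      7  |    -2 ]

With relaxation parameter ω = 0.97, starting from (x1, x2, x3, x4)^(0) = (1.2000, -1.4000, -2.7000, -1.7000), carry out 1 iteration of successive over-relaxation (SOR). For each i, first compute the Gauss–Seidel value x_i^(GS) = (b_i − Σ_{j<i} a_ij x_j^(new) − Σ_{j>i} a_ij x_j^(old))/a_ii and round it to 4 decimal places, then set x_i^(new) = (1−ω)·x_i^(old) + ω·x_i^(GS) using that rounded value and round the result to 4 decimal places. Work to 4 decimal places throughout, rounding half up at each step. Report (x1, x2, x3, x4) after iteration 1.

(-0.7753, -0.0259, 0.9888, -0.5618)

Iteration 1:
  x1: GS value = (-7 - (4)·-1.4000 - (-1)·-2.7000 - (-3)·-1.7000) / (11) = -0.8364;  x1 ← (1−ω)·1.2000 + ω·-0.8364 = -0.7753
  x2: GS value = (2 - (-2)·-0.7753 - (-2)·-2.7000 - (3)·-1.7000) / (9) = 0.0166;  x2 ← (1−ω)·-1.4000 + ω·0.0166 = -0.0259
  x3: GS value = (3 - (1)·-0.7753 - (-2)·-0.0259 - (3)·-1.7000) / (8) = 1.1029;  x3 ← (1−ω)·-2.7000 + ω·1.1029 = 0.9888
  x4: GS value = (-2 - (-1)·-0.7753 - (3)·-0.0259 - (1)·0.9888) / (7) = -0.5266;  x4 ← (1−ω)·-1.7000 + ω·-0.5266 = -0.5618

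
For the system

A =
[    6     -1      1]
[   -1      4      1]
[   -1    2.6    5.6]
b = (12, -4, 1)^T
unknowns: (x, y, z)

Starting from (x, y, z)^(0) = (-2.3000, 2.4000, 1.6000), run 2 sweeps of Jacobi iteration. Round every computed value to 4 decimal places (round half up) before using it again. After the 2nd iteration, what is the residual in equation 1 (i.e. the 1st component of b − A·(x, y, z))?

Iteration 1:
  x = (12 - (-1)·2.4000 - (1)·1.6000) / (6) = 2.1333
  y = (-4 - (-1)·-2.3000 - (1)·1.6000) / (4) = -1.9750
  z = (1 - (-1)·-2.3000 - (2.6)·2.4000) / (5.6) = -1.3464
Iteration 2:
  x = (12 - (-1)·-1.9750 - (1)·-1.3464) / (6) = 1.8952
  y = (-4 - (-1)·2.1333 - (1)·-1.3464) / (4) = -0.1301
  z = (1 - (-1)·2.1333 - (2.6)·-1.9750) / (5.6) = 1.4765
Residual b − A·x = (-0.9778, -3.0609, -5.0349)

-0.9778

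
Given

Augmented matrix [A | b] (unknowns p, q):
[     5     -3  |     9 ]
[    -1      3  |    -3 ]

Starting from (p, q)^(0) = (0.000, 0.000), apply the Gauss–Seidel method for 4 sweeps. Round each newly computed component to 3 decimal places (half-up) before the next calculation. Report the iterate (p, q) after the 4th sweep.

Iteration 1:
  p = (9 - (-3)·0.000) / (5) = 1.800
  q = (-3 - (-1)·1.800) / (3) = -0.400
Iteration 2:
  p = (9 - (-3)·-0.400) / (5) = 1.560
  q = (-3 - (-1)·1.560) / (3) = -0.480
Iteration 3:
  p = (9 - (-3)·-0.480) / (5) = 1.512
  q = (-3 - (-1)·1.512) / (3) = -0.496
Iteration 4:
  p = (9 - (-3)·-0.496) / (5) = 1.502
  q = (-3 - (-1)·1.502) / (3) = -0.499

(1.502, -0.499)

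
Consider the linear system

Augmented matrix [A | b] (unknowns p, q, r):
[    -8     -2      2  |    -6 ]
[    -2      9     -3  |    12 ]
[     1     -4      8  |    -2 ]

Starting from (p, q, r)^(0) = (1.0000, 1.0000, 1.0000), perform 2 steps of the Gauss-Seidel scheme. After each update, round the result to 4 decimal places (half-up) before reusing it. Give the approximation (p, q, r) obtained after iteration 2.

(0.4349, 1.6209, 0.5061)

Iteration 1:
  p = (-6 - (-2)·1.0000 - (2)·1.0000) / (-8) = 0.7500
  q = (12 - (-2)·0.7500 - (-3)·1.0000) / (9) = 1.8333
  r = (-2 - (1)·0.7500 - (-4)·1.8333) / (8) = 0.5729
Iteration 2:
  p = (-6 - (-2)·1.8333 - (2)·0.5729) / (-8) = 0.4349
  q = (12 - (-2)·0.4349 - (-3)·0.5729) / (9) = 1.6209
  r = (-2 - (1)·0.4349 - (-4)·1.6209) / (8) = 0.5061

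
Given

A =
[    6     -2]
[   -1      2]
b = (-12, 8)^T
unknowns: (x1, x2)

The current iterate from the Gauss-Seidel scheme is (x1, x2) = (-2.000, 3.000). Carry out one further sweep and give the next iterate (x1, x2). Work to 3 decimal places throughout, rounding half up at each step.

One sweep:
  x1 = (-12 - (-2)·3.000) / (6) = -1.000
  x2 = (8 - (-1)·-1.000) / (2) = 3.500

(-1.000, 3.500)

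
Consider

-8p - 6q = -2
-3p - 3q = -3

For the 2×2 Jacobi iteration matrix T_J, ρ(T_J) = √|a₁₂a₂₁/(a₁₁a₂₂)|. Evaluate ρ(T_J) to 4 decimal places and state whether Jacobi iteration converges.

a₁₂a₂₁/(a₁₁a₂₂) = (-6)·(-3) / ((-8)·(-3)) = 0.750000
ρ = √|0.750000| = √0.750000 = 0.8660
ρ < 1, so Jacobi converges

0.8660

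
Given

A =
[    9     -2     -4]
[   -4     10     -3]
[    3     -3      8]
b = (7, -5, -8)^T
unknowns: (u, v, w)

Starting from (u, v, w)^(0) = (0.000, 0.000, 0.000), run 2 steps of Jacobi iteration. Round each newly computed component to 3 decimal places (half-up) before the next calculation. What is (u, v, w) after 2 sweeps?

(0.222, -0.489, -1.479)

Iteration 1:
  u = (7 - (-2)·0.000 - (-4)·0.000) / (9) = 0.778
  v = (-5 - (-4)·0.000 - (-3)·0.000) / (10) = -0.500
  w = (-8 - (3)·0.000 - (-3)·0.000) / (8) = -1.000
Iteration 2:
  u = (7 - (-2)·-0.500 - (-4)·-1.000) / (9) = 0.222
  v = (-5 - (-4)·0.778 - (-3)·-1.000) / (10) = -0.489
  w = (-8 - (3)·0.778 - (-3)·-0.500) / (8) = -1.479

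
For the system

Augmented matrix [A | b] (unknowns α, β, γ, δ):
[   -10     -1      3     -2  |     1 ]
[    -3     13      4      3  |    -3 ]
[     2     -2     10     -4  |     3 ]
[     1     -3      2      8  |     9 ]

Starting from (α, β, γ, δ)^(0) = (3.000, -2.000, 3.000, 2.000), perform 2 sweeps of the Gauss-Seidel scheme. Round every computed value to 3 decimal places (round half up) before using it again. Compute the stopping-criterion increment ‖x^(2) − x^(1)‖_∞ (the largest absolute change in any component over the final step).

Iteration 1:
  α = (1 - (-1)·-2.000 - (3)·3.000 - (-2)·2.000) / (-10) = 0.600
  β = (-3 - (-3)·0.600 - (4)·3.000 - (3)·2.000) / (13) = -1.477
  γ = (3 - (2)·0.600 - (-2)·-1.477 - (-4)·2.000) / (10) = 0.685
  δ = (9 - (1)·0.600 - (-3)·-1.477 - (2)·0.685) / (8) = 0.325
Iteration 2:
  α = (1 - (-1)·-1.477 - (3)·0.685 - (-2)·0.325) / (-10) = 0.188
  β = (-3 - (-3)·0.188 - (4)·0.685 - (3)·0.325) / (13) = -0.473
  γ = (3 - (2)·0.188 - (-2)·-0.473 - (-4)·0.325) / (10) = 0.298
  δ = (9 - (1)·0.188 - (-3)·-0.473 - (2)·0.298) / (8) = 0.850
Change: (-0.412, 1.004, -0.387, 0.525) → max |·| = 1.004

1.004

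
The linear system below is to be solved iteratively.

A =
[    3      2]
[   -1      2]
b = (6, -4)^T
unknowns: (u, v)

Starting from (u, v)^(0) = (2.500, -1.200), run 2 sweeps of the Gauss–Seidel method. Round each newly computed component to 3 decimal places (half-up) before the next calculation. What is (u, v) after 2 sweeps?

(2.400, -0.800)

Iteration 1:
  u = (6 - (2)·-1.200) / (3) = 2.800
  v = (-4 - (-1)·2.800) / (2) = -0.600
Iteration 2:
  u = (6 - (2)·-0.600) / (3) = 2.400
  v = (-4 - (-1)·2.400) / (2) = -0.800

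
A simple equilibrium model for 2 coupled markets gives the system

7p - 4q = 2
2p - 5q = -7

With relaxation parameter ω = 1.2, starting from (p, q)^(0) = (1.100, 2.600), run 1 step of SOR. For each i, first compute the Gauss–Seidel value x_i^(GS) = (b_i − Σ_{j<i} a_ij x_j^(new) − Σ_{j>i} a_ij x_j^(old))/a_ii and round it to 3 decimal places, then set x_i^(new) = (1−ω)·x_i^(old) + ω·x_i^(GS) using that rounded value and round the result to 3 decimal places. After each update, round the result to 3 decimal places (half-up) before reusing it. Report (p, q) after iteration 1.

Iteration 1:
  p: GS value = (2 - (-4)·2.600) / (7) = 1.771;  p ← (1−ω)·1.100 + ω·1.771 = 1.905
  q: GS value = (-7 - (2)·1.905) / (-5) = 2.162;  q ← (1−ω)·2.600 + ω·2.162 = 2.074

(1.905, 2.074)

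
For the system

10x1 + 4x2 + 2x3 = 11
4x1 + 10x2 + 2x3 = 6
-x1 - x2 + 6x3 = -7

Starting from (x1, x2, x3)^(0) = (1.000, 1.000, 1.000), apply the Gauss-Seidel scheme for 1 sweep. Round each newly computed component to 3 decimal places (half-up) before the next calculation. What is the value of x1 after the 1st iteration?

0.500

Iteration 1:
  x1 = (11 - (4)·1.000 - (2)·1.000) / (10) = 0.500
  x2 = (6 - (4)·0.500 - (2)·1.000) / (10) = 0.200
  x3 = (-7 - (-1)·0.500 - (-1)·0.200) / (6) = -1.050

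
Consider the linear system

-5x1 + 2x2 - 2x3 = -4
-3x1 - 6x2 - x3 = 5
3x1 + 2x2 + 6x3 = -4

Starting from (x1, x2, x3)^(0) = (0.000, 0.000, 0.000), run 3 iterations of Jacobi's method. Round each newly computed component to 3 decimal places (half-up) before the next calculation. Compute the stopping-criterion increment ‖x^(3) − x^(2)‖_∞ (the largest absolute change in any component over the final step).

0.129

Iteration 1:
  x1 = (-4 - (2)·0.000 - (-2)·0.000) / (-5) = 0.800
  x2 = (5 - (-3)·0.000 - (-1)·0.000) / (-6) = -0.833
  x3 = (-4 - (3)·0.000 - (2)·0.000) / (6) = -0.667
Iteration 2:
  x1 = (-4 - (2)·-0.833 - (-2)·-0.667) / (-5) = 0.734
  x2 = (5 - (-3)·0.800 - (-1)·-0.667) / (-6) = -1.122
  x3 = (-4 - (3)·0.800 - (2)·-0.833) / (6) = -0.789
Iteration 3:
  x1 = (-4 - (2)·-1.122 - (-2)·-0.789) / (-5) = 0.667
  x2 = (5 - (-3)·0.734 - (-1)·-0.789) / (-6) = -1.069
  x3 = (-4 - (3)·0.734 - (2)·-1.122) / (6) = -0.660
Change: (-0.067, 0.053, 0.129) → max |·| = 0.129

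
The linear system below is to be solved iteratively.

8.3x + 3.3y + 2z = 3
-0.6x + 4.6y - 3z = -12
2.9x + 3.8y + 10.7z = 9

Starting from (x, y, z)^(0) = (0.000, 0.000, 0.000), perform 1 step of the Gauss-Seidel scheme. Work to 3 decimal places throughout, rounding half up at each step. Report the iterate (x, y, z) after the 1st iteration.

Iteration 1:
  x = (3 - (3.3)·0.000 - (2)·0.000) / (8.3) = 0.361
  y = (-12 - (-0.6)·0.361 - (-3)·0.000) / (4.6) = -2.562
  z = (9 - (2.9)·0.361 - (3.8)·-2.562) / (10.7) = 1.653

(0.361, -2.562, 1.653)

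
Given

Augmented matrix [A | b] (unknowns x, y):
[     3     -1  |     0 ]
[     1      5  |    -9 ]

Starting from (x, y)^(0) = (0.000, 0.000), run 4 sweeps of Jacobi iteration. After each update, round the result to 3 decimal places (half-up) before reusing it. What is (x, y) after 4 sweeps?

(-0.560, -1.680)

Iteration 1:
  x = (0 - (-1)·0.000) / (3) = 0.000
  y = (-9 - (1)·0.000) / (5) = -1.800
Iteration 2:
  x = (0 - (-1)·-1.800) / (3) = -0.600
  y = (-9 - (1)·0.000) / (5) = -1.800
Iteration 3:
  x = (0 - (-1)·-1.800) / (3) = -0.600
  y = (-9 - (1)·-0.600) / (5) = -1.680
Iteration 4:
  x = (0 - (-1)·-1.680) / (3) = -0.560
  y = (-9 - (1)·-0.600) / (5) = -1.680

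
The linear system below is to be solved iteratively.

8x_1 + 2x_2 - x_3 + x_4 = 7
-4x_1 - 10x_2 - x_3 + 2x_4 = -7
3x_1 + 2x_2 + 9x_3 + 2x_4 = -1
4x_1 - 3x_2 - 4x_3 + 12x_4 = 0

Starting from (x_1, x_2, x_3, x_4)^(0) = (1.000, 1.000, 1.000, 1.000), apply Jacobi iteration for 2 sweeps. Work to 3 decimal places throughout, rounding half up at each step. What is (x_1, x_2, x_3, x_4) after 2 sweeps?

(0.633, 0.589, -0.464, -0.405)

Iteration 1:
  x_1 = (7 - (2)·1.000 - (-1)·1.000 - (1)·1.000) / (8) = 0.625
  x_2 = (-7 - (-4)·1.000 - (-1)·1.000 - (2)·1.000) / (-10) = 0.400
  x_3 = (-1 - (3)·1.000 - (2)·1.000 - (2)·1.000) / (9) = -0.889
  x_4 = (0 - (4)·1.000 - (-3)·1.000 - (-4)·1.000) / (12) = 0.250
Iteration 2:
  x_1 = (7 - (2)·0.400 - (-1)·-0.889 - (1)·0.250) / (8) = 0.633
  x_2 = (-7 - (-4)·0.625 - (-1)·-0.889 - (2)·0.250) / (-10) = 0.589
  x_3 = (-1 - (3)·0.625 - (2)·0.400 - (2)·0.250) / (9) = -0.464
  x_4 = (0 - (4)·0.625 - (-3)·0.400 - (-4)·-0.889) / (12) = -0.405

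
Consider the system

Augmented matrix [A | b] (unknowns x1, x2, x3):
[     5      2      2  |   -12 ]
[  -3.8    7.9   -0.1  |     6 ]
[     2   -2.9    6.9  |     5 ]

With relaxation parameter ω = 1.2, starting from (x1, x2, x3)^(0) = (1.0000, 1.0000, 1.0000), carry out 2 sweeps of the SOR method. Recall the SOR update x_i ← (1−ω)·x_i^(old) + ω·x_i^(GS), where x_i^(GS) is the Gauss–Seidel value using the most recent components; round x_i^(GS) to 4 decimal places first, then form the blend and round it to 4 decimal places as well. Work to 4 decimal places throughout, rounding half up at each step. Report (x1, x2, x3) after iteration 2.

Iteration 1:
  x1: GS value = (-12 - (2)·1.0000 - (2)·1.0000) / (5) = -3.2000;  x1 ← (1−ω)·1.0000 + ω·-3.2000 = -4.0400
  x2: GS value = (6 - (-3.8)·-4.0400 - (-0.1)·1.0000) / (7.9) = -1.1711;  x2 ← (1−ω)·1.0000 + ω·-1.1711 = -1.6053
  x3: GS value = (5 - (2)·-4.0400 - (-2.9)·-1.6053) / (6.9) = 1.2210;  x3 ← (1−ω)·1.0000 + ω·1.2210 = 1.2652
Iteration 2:
  x1: GS value = (-12 - (2)·-1.6053 - (2)·1.2652) / (5) = -2.2640;  x1 ← (1−ω)·-4.0400 + ω·-2.2640 = -1.9088
  x2: GS value = (6 - (-3.8)·-1.9088 - (-0.1)·1.2652) / (7.9) = -0.1426;  x2 ← (1−ω)·-1.6053 + ω·-0.1426 = 0.1499
  x3: GS value = (5 - (2)·-1.9088 - (-2.9)·0.1499) / (6.9) = 1.3409;  x3 ← (1−ω)·1.2652 + ω·1.3409 = 1.3560

(-1.9088, 0.1499, 1.3560)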